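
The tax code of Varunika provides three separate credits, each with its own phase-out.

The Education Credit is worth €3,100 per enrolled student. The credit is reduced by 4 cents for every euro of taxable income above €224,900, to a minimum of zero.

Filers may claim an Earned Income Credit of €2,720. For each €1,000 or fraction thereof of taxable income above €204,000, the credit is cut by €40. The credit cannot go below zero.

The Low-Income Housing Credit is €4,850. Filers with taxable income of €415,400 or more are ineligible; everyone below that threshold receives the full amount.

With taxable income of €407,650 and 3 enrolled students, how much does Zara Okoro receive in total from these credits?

Education Credit: base = 3 × €3,100 = €9,300. 4% of the €182,750 excess over €224,900 is €7,310; credit = €9,300 − €7,310 = €1,990.
Earned Income Credit: income exceeds €204,000 by €203,650 → 204 increments × €40 = €8,160 ≥ base, so the credit is €0.
Low-Income Housing Credit: €407,650 is below the €415,400 cutoff, so the full €4,850 applies.
Total: €1,990 + €0 + €4,850 = €6,840.

€6,840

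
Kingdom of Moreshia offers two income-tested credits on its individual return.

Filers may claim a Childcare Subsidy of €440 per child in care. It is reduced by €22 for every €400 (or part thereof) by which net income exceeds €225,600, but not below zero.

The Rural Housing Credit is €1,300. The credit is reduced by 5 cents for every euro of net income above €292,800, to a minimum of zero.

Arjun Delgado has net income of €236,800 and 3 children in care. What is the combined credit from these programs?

€2,004

Childcare Subsidy: base = 3 × €440 = €1,320. income exceeds €225,600 by €11,200, which is 28 full-or-partial €400 increments; reduction = 28 × €22 = €616, leaving €704.
Rural Housing Credit: €236,800 is at or below the €292,800 threshold, so the full €1,300 applies.
Total: €704 + €1,300 = €2,004.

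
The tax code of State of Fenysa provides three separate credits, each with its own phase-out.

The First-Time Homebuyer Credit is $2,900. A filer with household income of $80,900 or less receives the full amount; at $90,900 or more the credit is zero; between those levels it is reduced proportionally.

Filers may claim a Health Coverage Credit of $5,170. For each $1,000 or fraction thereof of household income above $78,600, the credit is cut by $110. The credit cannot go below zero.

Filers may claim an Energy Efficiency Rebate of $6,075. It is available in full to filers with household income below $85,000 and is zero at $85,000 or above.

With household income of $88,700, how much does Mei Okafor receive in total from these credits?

$4,598

First-Time Homebuyer Credit: $88,700 is $7,800 into a $10,000 phase-out range, leaving 2,200/10,000 of the credit: $2,900 × 2,200/10,000 = $638.
Health Coverage Credit: income exceeds $78,600 by $10,100, which is 11 full-or-partial $1,000 increments; reduction = 11 × $110 = $1,210, leaving $3,960.
Energy Efficiency Rebate: $88,700 meets or exceeds the $85,000 cutoff, so the credit is $0.
Total: $638 + $3,960 + $0 = $4,598.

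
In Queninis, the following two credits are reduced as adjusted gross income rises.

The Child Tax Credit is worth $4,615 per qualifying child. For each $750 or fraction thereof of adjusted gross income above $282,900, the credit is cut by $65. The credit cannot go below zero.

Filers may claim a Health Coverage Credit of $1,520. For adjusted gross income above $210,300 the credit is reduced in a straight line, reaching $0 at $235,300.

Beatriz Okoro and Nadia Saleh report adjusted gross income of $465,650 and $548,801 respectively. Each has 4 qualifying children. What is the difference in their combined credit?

$2,600

Beatriz ($465,650): Child Tax Credit: base = 4 × $4,615 = $18,460. income exceeds $282,900 by $182,750, which is 244 full-or-partial $750 increments; reduction = 244 × $65 = $15,860, leaving $2,600. Health Coverage Credit: $465,650 is at or above $235,300, so the credit is $0. total $2,600 + $0 = $2,600
Nadia ($548,801): Child Tax Credit: base = 4 × $4,615 = $18,460. income exceeds $282,900 by $265,901 → 355 increments × $65 = $23,075 ≥ base, so the credit is $0. Health Coverage Credit: $548,801 is at or above $235,300, so the credit is $0. total $0 + $0 = $0
Difference: |$2,600 − $0| = $2,600.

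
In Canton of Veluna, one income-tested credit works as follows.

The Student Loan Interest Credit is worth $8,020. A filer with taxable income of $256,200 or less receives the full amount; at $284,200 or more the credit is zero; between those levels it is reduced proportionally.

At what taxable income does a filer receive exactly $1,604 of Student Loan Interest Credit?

$278,600

$1,604 is 1,604/8,020 of the full $8,020, so 6,416/8,020 of the $28,000 range has been used: income = $256,200 + $28,000 × 6,416/8,020 = $278,600.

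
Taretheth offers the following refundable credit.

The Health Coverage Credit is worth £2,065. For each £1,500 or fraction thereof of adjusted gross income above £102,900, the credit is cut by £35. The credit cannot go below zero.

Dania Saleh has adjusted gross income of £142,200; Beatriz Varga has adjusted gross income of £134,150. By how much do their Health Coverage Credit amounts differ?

Dania (£142,200): Health Coverage Credit: income exceeds £102,900 by £39,300, which is 27 full-or-partial £1,500 increments; reduction = 27 × £35 = £945, leaving £1,120.
Beatriz (£134,150): Health Coverage Credit: income exceeds £102,900 by £31,250, which is 21 full-or-partial £1,500 increments; reduction = 21 × £35 = £735, leaving £1,330.
Difference: |£1,120 − £1,330| = £210.

£210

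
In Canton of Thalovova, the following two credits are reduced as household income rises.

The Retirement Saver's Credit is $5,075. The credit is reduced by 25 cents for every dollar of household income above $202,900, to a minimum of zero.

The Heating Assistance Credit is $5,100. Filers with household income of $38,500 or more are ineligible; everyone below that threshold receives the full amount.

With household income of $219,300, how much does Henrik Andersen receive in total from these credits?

Retirement Saver's Credit: 25% of the $16,400 excess over $202,900 is $4,100; credit = $5,075 − $4,100 = $975.
Heating Assistance Credit: $219,300 meets or exceeds the $38,500 cutoff, so the credit is $0.
Total: $975 + $0 = $975.

$975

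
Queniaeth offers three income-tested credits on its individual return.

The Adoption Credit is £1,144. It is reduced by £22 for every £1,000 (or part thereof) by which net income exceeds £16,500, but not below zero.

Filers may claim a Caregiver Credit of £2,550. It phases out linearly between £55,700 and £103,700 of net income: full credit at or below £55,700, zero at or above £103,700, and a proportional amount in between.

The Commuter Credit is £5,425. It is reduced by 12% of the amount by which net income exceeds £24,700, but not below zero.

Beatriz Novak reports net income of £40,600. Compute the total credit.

£6,661

Adoption Credit: income exceeds £16,500 by £24,100, which is 25 full-or-partial £1,000 increments; reduction = 25 × £22 = £550, leaving £594.
Caregiver Credit: £40,600 is at or below the £55,700 threshold, so the full £2,550 applies.
Commuter Credit: 12% of the £15,900 excess over £24,700 is £1,908; credit = £5,425 − £1,908 = £3,517.
Total: £594 + £2,550 + £3,517 = £6,661.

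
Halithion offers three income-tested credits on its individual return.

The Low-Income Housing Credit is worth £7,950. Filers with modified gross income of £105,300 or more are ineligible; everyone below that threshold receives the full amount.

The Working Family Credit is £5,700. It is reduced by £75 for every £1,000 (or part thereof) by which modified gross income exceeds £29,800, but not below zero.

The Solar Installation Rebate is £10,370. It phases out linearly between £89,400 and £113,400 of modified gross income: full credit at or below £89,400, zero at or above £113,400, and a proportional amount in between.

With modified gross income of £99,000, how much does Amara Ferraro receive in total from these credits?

£14,622

Low-Income Housing Credit: £99,000 is below the £105,300 cutoff, so the full £7,950 applies.
Working Family Credit: income exceeds £29,800 by £69,200, which is 70 full-or-partial £1,000 increments; reduction = 70 × £75 = £5,250, leaving £450.
Solar Installation Rebate: £99,000 is £9,600 into a £24,000 phase-out range, leaving 14,400/24,000 of the credit: £10,370 × 14,400/24,000 = £6,222.
Total: £7,950 + £450 + £6,222 = £14,622.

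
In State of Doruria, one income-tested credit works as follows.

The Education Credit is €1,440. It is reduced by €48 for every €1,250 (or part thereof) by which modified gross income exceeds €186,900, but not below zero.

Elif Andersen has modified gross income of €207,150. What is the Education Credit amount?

€624

Education Credit: income exceeds €186,900 by €20,250, which is 17 full-or-partial €1,250 increments; reduction = 17 × €48 = €816, leaving €624.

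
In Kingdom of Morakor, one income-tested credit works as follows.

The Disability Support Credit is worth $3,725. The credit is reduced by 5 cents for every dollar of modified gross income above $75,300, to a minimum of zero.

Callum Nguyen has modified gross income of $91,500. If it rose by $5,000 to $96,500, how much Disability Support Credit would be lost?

$250

At $91,500 — 5% of the $16,200 excess over $75,300 is $810; credit = $3,725 − $810 = $2,915.
At $96,500 — 5% of the $21,200 excess over $75,300 is $1,060; credit = $3,725 − $1,060 = $2,665.
Lost: $2,915 − $2,665 = $250.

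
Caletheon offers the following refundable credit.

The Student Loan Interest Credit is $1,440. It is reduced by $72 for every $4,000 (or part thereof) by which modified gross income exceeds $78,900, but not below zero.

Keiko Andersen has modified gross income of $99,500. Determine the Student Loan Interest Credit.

Student Loan Interest Credit: income exceeds $78,900 by $20,600, which is 6 full-or-partial $4,000 increments; reduction = 6 × $72 = $432, leaving $1,008.

$1,008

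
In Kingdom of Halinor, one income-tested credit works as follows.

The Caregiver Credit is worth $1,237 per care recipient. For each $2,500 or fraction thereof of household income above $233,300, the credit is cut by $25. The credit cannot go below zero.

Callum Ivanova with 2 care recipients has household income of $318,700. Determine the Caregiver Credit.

Caregiver Credit: base = 2 × $1,237 = $2,474. income exceeds $233,300 by $85,400, which is 35 full-or-partial $2,500 increments; reduction = 35 × $25 = $875, leaving $1,599.

$1,599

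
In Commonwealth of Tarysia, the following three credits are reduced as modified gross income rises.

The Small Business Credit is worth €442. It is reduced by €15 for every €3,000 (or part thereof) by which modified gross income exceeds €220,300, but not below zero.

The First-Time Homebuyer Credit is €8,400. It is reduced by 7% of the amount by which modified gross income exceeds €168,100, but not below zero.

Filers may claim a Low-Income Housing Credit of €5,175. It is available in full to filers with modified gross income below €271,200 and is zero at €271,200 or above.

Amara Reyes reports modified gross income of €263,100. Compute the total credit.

€7,142

Small Business Credit: income exceeds €220,300 by €42,800, which is 15 full-or-partial €3,000 increments; reduction = 15 × €15 = €225, leaving €217.
First-Time Homebuyer Credit: 7% of the €95,000 excess over €168,100 is €6,650; credit = €8,400 − €6,650 = €1,750.
Low-Income Housing Credit: €263,100 is below the €271,200 cutoff, so the full €5,175 applies.
Total: €217 + €1,750 + €5,175 = €7,142.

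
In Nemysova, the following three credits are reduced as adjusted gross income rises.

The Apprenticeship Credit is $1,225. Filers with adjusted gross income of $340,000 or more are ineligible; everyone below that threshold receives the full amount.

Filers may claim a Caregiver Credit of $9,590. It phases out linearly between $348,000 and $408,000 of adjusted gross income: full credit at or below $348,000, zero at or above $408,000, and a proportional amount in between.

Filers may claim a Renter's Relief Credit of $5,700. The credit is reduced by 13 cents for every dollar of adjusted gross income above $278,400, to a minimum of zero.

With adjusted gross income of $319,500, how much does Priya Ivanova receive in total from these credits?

Apprenticeship Credit: $319,500 is below the $340,000 cutoff, so the full $1,225 applies.
Caregiver Credit: $319,500 is at or below the $348,000 threshold, so the full $9,590 applies.
Renter's Relief Credit: 13% of the $41,100 excess over $278,400 is $5,343; credit = $5,700 − $5,343 = $357.
Total: $1,225 + $9,590 + $357 = $11,172.

$11,172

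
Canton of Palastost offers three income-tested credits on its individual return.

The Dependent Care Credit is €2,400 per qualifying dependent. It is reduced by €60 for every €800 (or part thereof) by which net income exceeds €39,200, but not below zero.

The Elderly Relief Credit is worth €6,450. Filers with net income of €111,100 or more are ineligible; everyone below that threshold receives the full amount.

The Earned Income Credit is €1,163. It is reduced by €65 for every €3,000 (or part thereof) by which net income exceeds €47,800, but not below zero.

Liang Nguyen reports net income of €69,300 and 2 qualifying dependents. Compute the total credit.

€9,613

Dependent Care Credit: base = 2 × €2,400 = €4,800. income exceeds €39,200 by €30,100, which is 38 full-or-partial €800 increments; reduction = 38 × €60 = €2,280, leaving €2,520.
Elderly Relief Credit: €69,300 is below the €111,100 cutoff, so the full €6,450 applies.
Earned Income Credit: income exceeds €47,800 by €21,500, which is 8 full-or-partial €3,000 increments; reduction = 8 × €65 = €520, leaving €643.
Total: €2,520 + €6,450 + €643 = €9,613.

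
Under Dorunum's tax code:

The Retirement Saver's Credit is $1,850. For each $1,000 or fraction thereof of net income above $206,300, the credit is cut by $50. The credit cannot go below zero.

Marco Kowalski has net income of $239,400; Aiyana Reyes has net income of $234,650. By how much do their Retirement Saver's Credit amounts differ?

$250

Marco ($239,400): Retirement Saver's Credit: income exceeds $206,300 by $33,100, which is 34 full-or-partial $1,000 increments; reduction = 34 × $50 = $1,700, leaving $150.
Aiyana ($234,650): Retirement Saver's Credit: income exceeds $206,300 by $28,350, which is 29 full-or-partial $1,000 increments; reduction = 29 × $50 = $1,450, leaving $400.
Difference: |$150 − $400| = $250.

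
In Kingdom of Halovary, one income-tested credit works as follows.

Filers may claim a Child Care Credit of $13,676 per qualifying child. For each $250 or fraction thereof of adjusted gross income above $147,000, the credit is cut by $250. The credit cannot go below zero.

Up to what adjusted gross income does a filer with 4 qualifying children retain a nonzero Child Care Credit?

Full credit = 4 × $13,676 = $54,704.
After 218 increments the reduction is 218 × $250 = $54,500, leaving $204; one more increment wipes it out. Increment 218 ends at excess 218 × $250 = $54,500, so the highest qualifying income is $147,000 + $54,500 = $201,500.

$201,500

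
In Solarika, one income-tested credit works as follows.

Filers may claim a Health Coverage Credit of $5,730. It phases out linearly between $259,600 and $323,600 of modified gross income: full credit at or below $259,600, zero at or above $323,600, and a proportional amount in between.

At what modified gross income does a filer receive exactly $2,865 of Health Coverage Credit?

$2,865 is 2,865/5,730 of the full $5,730, so 2,865/5,730 of the $64,000 range has been used: income = $259,600 + $64,000 × 2,865/5,730 = $291,600.

$291,600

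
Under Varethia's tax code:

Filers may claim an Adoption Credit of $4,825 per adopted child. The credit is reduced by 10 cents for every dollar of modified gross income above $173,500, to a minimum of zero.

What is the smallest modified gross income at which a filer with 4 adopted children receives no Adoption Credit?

$366,500

Full credit = 4 × $4,825 = $19,300.
The credit falls by 10% of each dollar above $173,500, so it reaches zero when the excess is $19,300 / 10% = $193,000: income = $173,500 + $193,000 = $366,500.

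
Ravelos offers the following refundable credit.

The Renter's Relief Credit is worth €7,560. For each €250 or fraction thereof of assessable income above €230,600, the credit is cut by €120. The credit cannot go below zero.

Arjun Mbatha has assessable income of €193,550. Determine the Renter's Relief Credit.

Renter's Relief Credit: €193,550 is at or below the €230,600 threshold, so the full €7,560 applies.

€7,560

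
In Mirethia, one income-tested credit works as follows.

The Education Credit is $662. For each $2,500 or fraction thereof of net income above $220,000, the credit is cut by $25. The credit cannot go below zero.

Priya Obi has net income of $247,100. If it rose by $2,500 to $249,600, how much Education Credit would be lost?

At $247,100 — income exceeds $220,000 by $27,100, which is 11 full-or-partial $2,500 increments; reduction = 11 × $25 = $275, leaving $387.
At $249,600 — income exceeds $220,000 by $29,600, which is 12 full-or-partial $2,500 increments; reduction = 12 × $25 = $300, leaving $362.
Lost: $387 − $362 = $25.

$25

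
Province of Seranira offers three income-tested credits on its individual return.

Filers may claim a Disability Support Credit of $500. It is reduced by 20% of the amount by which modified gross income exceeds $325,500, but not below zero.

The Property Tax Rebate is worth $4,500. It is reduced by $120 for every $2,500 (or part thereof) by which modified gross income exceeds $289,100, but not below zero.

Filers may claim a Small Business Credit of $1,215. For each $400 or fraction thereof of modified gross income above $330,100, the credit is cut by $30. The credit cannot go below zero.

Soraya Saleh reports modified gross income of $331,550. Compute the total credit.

$3,555

Disability Support Credit: 20% of the $6,050 excess over $325,500 is $1,210 ≥ base, so the credit is $0.
Property Tax Rebate: income exceeds $289,100 by $42,450, which is 17 full-or-partial $2,500 increments; reduction = 17 × $120 = $2,040, leaving $2,460.
Small Business Credit: income exceeds $330,100 by $1,450, which is 4 full-or-partial $400 increments; reduction = 4 × $30 = $120, leaving $1,095.
Total: $0 + $2,460 + $1,095 = $3,555.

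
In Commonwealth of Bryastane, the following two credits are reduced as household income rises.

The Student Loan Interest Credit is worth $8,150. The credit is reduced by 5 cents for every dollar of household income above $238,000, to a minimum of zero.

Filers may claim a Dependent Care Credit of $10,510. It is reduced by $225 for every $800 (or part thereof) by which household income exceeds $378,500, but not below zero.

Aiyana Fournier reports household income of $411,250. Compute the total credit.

Student Loan Interest Credit: 5% of the $173,250 excess over $238,000 is $8,662.50 ≥ base, so the credit is $0.
Dependent Care Credit: income exceeds $378,500 by $32,750, which is 41 full-or-partial $800 increments; reduction = 41 × $225 = $9,225, leaving $1,285.
Total: $0 + $1,285 = $1,285.

$1,285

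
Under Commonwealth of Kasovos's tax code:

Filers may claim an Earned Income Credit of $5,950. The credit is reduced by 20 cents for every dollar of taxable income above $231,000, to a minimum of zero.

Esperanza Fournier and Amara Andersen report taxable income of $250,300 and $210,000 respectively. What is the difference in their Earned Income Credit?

$3,860

Esperanza ($250,300): Earned Income Credit: 20% of the $19,300 excess over $231,000 is $3,860; credit = $5,950 − $3,860 = $2,090.
Amara ($210,000): Earned Income Credit: $210,000 is at or below the $231,000 threshold, so the full $5,950 applies.
Difference: |$2,090 − $5,950| = $3,860.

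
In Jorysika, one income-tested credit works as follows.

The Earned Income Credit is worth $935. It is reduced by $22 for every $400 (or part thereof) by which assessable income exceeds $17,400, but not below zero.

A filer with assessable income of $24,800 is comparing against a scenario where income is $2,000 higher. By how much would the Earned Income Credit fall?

$110

At $24,800 — income exceeds $17,400 by $7,400, which is 19 full-or-partial $400 increments; reduction = 19 × $22 = $418, leaving $517.
At $26,800 — income exceeds $17,400 by $9,400, which is 24 full-or-partial $400 increments; reduction = 24 × $22 = $528, leaving $407.
Lost: $517 − $407 = $110.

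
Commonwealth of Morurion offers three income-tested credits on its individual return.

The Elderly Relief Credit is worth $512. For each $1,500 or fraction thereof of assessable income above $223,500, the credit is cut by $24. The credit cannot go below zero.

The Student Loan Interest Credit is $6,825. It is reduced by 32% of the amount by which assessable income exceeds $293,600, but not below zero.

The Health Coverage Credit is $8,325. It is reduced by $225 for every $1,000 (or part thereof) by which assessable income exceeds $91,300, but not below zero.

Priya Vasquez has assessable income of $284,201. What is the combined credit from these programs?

$6,825

Elderly Relief Credit: income exceeds $223,500 by $60,701 → 41 increments × $24 = $984 ≥ base, so the credit is $0.
Student Loan Interest Credit: $284,201 is at or below the $293,600 threshold, so the full $6,825 applies.
Health Coverage Credit: income exceeds $91,300 by $192,901 → 193 increments × $225 = $43,425 ≥ base, so the credit is $0.
Total: $0 + $6,825 + $0 = $6,825.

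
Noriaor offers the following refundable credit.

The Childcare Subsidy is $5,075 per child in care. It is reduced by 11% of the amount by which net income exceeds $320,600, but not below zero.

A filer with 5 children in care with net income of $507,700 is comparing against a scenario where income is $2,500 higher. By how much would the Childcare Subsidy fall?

$275

At $507,700 — base = 5 × $5,075 = $25,375. 11% of the $187,100 excess over $320,600 is $20,581; credit = $25,375 − $20,581 = $4,794.
At $510,200 — base = 5 × $5,075 = $25,375. 11% of the $189,600 excess over $320,600 is $20,856; credit = $25,375 − $20,856 = $4,519.
Lost: $4,794 − $4,519 = $275.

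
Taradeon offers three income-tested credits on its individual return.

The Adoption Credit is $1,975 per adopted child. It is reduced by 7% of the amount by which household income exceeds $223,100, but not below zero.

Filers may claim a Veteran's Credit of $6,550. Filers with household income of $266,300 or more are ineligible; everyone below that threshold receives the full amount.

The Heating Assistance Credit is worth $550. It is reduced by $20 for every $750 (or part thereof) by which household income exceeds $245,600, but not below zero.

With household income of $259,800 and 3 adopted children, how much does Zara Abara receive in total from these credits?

$10,076

Adoption Credit: base = 3 × $1,975 = $5,925. 7% of the $36,700 excess over $223,100 is $2,569; credit = $5,925 − $2,569 = $3,356.
Veteran's Credit: $259,800 is below the $266,300 cutoff, so the full $6,550 applies.
Heating Assistance Credit: income exceeds $245,600 by $14,200, which is 19 full-or-partial $750 increments; reduction = 19 × $20 = $380, leaving $170.
Total: $3,356 + $6,550 + $170 = $10,076.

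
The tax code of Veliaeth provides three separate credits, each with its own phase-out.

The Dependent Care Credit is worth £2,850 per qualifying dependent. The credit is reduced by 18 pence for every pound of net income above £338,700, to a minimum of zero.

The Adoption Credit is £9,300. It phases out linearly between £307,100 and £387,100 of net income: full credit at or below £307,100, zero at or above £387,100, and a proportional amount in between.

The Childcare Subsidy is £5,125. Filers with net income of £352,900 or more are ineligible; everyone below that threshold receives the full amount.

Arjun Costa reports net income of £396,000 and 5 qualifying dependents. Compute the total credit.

Dependent Care Credit: base = 5 × £2,850 = £14,250. 18% of the £57,300 excess over £338,700 is £10,314; credit = £14,250 − £10,314 = £3,936.
Adoption Credit: £396,000 is at or above £387,100, so the credit is £0.
Childcare Subsidy: £396,000 meets or exceeds the £352,900 cutoff, so the credit is £0.
Total: £3,936 + £0 + £0 = £3,936.

£3,936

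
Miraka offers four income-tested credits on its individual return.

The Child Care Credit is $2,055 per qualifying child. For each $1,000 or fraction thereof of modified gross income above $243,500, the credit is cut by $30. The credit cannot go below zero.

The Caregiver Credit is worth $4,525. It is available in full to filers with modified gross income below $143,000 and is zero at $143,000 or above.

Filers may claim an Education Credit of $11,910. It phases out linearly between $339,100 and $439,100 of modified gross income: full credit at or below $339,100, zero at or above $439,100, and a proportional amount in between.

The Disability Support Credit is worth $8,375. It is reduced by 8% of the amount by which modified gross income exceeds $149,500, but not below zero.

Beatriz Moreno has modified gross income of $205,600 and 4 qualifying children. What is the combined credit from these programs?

$24,017

Child Care Credit: base = 4 × $2,055 = $8,220. $205,600 is at or below the $243,500 threshold, so the full $8,220 applies.
Caregiver Credit: $205,600 meets or exceeds the $143,000 cutoff, so the credit is $0.
Education Credit: $205,600 is at or below the $339,100 threshold, so the full $11,910 applies.
Disability Support Credit: 8% of the $56,100 excess over $149,500 is $4,488; credit = $8,375 − $4,488 = $3,887.
Total: $8,220 + $0 + $11,910 + $3,887 = $24,017.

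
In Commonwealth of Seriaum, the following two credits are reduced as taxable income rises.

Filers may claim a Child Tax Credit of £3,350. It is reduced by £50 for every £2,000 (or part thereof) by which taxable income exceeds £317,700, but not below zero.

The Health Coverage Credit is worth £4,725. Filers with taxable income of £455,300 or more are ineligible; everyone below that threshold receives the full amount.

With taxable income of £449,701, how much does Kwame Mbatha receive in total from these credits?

£4,725

Child Tax Credit: income exceeds £317,700 by £132,001 → 67 increments × £50 = £3,350 ≥ base, so the credit is £0.
Health Coverage Credit: £449,701 is below the £455,300 cutoff, so the full £4,725 applies.
Total: £0 + £4,725 = £4,725.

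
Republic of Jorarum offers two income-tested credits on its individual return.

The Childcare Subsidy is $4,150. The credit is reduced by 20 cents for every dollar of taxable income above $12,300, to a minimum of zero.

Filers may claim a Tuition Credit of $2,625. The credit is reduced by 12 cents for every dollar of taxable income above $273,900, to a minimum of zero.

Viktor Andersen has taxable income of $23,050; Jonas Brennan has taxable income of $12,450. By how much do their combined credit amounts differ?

$2,120

Viktor ($23,050): Childcare Subsidy: 20% of the $10,750 excess over $12,300 is $2,150; credit = $4,150 − $2,150 = $2,000. Tuition Credit: $23,050 is at or below the $273,900 threshold, so the full $2,625 applies. total $2,000 + $2,625 = $4,625
Jonas ($12,450): Childcare Subsidy: 20% of the $150 excess over $12,300 is $30; credit = $4,150 − $30 = $4,120. Tuition Credit: $12,450 is at or below the $273,900 threshold, so the full $2,625 applies. total $4,120 + $2,625 = $6,745
Difference: |$4,625 − $6,745| = $2,120.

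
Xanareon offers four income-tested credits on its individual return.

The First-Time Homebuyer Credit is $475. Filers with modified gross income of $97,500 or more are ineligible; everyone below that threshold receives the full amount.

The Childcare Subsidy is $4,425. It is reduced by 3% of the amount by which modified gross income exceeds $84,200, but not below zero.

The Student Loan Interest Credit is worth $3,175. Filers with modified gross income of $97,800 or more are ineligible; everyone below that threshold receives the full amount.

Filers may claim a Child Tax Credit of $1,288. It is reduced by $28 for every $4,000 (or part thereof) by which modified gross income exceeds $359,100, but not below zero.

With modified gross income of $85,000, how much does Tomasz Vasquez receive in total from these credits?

First-Time Homebuyer Credit: $85,000 is below the $97,500 cutoff, so the full $475 applies.
Childcare Subsidy: 3% of the $800 excess over $84,200 is $24; credit = $4,425 − $24 = $4,401.
Student Loan Interest Credit: $85,000 is below the $97,800 cutoff, so the full $3,175 applies.
Child Tax Credit: $85,000 is at or below the $359,100 threshold, so the full $1,288 applies.
Total: $475 + $4,401 + $3,175 + $1,288 = $9,339.

$9,339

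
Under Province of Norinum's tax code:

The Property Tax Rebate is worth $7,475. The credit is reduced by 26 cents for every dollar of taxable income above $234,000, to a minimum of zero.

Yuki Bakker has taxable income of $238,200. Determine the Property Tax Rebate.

Property Tax Rebate: 26% of the $4,200 excess over $234,000 is $1,092; credit = $7,475 − $1,092 = $6,383.

$6,383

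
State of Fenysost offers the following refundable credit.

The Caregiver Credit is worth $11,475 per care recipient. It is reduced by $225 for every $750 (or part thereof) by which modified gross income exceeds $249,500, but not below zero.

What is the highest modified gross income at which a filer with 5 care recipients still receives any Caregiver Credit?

$440,000

Full credit = 5 × $11,475 = $57,375.
After 254 increments the reduction is 254 × $225 = $57,150, leaving $225; one more increment wipes it out. Increment 254 ends at excess 254 × $750 = $190,500, so the highest qualifying income is $249,500 + $190,500 = $440,000.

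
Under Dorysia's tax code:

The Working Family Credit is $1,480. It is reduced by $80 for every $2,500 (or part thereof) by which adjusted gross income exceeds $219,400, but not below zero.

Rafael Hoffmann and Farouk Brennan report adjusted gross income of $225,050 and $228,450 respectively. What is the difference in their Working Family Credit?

Rafael ($225,050): Working Family Credit: income exceeds $219,400 by $5,650, which is 3 full-or-partial $2,500 increments; reduction = 3 × $80 = $240, leaving $1,240.
Farouk ($228,450): Working Family Credit: income exceeds $219,400 by $9,050, which is 4 full-or-partial $2,500 increments; reduction = 4 × $80 = $320, leaving $1,160.
Difference: |$1,240 − $1,160| = $80.

$80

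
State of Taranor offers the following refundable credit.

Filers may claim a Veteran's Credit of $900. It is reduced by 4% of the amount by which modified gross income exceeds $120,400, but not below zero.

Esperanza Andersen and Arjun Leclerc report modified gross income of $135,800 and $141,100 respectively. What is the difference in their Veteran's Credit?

Esperanza ($135,800): Veteran's Credit: 4% of the $15,400 excess over $120,400 is $616; credit = $900 − $616 = $284.
Arjun ($141,100): Veteran's Credit: 4% of the $20,700 excess over $120,400 is $828; credit = $900 − $828 = $72.
Difference: |$284 − $72| = $212.

$212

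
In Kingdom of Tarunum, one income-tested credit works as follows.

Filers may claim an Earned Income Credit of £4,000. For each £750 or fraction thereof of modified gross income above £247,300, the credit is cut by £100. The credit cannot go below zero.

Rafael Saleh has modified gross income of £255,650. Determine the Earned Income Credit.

Earned Income Credit: income exceeds £247,300 by £8,350, which is 12 full-or-partial £750 increments; reduction = 12 × £100 = £1,200, leaving £2,800.

£2,800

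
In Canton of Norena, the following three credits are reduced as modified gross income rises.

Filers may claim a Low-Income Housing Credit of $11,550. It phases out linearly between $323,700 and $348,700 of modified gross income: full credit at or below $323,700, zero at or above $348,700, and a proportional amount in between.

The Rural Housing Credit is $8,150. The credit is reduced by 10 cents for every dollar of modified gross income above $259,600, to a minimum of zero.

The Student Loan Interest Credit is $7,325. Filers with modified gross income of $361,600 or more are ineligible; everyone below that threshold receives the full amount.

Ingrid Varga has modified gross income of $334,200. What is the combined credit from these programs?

Low-Income Housing Credit: $334,200 is $10,500 into a $25,000 phase-out range, leaving 14,500/25,000 of the credit: $11,550 × 14,500/25,000 = $6,699.
Rural Housing Credit: 10% of the $74,600 excess over $259,600 is $7,460; credit = $8,150 − $7,460 = $690.
Student Loan Interest Credit: $334,200 is below the $361,600 cutoff, so the full $7,325 applies.
Total: $6,699 + $690 + $7,325 = $14,714.

$14,714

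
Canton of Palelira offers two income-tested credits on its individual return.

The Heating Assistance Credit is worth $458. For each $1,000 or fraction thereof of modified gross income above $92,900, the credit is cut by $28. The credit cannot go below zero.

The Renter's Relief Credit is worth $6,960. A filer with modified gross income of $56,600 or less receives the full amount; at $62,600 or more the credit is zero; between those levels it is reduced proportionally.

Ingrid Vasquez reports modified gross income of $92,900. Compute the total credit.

Heating Assistance Credit: $92,900 is at or below the $92,900 threshold, so the full $458 applies.
Renter's Relief Credit: $92,900 is at or above $62,600, so the credit is $0.
Total: $458 + $0 = $458.

$458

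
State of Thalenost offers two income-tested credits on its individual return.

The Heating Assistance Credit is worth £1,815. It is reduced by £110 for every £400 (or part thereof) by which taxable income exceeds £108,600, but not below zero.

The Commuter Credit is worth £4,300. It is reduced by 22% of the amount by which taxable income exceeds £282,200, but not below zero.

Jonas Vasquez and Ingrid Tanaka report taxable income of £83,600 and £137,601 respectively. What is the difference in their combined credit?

Jonas (£83,600): Heating Assistance Credit: £83,600 is at or below the £108,600 threshold, so the full £1,815 applies. Commuter Credit: £83,600 is at or below the £282,200 threshold, so the full £4,300 applies. total £1,815 + £4,300 = £6,115
Ingrid (£137,601): Heating Assistance Credit: income exceeds £108,600 by £29,001 → 73 increments × £110 = £8,030 ≥ base, so the credit is £0. Commuter Credit: £137,601 is at or below the £282,200 threshold, so the full £4,300 applies. total £0 + £4,300 = £4,300
Difference: |£6,115 − £4,300| = £1,815.

£1,815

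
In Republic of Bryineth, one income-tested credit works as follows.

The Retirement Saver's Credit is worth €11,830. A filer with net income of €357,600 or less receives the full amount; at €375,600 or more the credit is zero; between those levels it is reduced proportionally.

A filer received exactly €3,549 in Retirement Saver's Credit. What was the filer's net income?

€370,200

€3,549 is 3,549/11,830 of the full €11,830, so 8,281/11,830 of the €18,000 range has been used: income = €357,600 + €18,000 × 8,281/11,830 = €370,200.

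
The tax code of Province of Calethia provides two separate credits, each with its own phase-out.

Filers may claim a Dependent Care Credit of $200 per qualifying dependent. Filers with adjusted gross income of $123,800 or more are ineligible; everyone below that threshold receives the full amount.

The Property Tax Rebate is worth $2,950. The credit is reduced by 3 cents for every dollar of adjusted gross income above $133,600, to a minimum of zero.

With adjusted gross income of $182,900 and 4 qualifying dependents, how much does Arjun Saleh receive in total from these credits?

$1,471

Dependent Care Credit: base = 4 × $200 = $800. $182,900 meets or exceeds the $123,800 cutoff, so the credit is $0.
Property Tax Rebate: 3% of the $49,300 excess over $133,600 is $1,479; credit = $2,950 − $1,479 = $1,471.
Total: $0 + $1,471 = $1,471.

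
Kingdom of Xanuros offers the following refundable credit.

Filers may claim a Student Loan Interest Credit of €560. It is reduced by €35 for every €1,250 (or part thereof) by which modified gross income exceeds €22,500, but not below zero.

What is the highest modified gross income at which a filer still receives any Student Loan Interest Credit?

After 15 increments the reduction is 15 × €35 = €525, leaving €35; one more increment wipes it out. Increment 15 ends at excess 15 × €1,250 = €18,750, so the highest qualifying income is €22,500 + €18,750 = €41,250.

€41,250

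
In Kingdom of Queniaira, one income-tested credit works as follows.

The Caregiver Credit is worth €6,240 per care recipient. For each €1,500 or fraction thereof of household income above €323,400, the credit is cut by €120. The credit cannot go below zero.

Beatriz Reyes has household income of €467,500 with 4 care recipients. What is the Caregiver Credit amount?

Caregiver Credit: base = 4 × €6,240 = €24,960. income exceeds €323,400 by €144,100, which is 97 full-or-partial €1,500 increments; reduction = 97 × €120 = €11,640, leaving €13,320.

€13,320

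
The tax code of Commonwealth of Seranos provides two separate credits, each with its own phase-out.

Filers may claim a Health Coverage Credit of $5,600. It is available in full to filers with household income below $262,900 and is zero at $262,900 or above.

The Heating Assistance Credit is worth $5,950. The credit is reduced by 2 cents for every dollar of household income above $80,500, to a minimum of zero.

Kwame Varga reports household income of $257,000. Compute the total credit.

$8,020

Health Coverage Credit: $257,000 is below the $262,900 cutoff, so the full $5,600 applies.
Heating Assistance Credit: 2% of the $176,500 excess over $80,500 is $3,530; credit = $5,950 − $3,530 = $2,420.
Total: $5,600 + $2,420 = $8,020.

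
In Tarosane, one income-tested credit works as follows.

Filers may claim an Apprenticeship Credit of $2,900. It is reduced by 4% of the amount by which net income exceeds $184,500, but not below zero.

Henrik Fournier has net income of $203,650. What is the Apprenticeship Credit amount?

Apprenticeship Credit: 4% of the $19,150 excess over $184,500 is $766; credit = $2,900 − $766 = $2,134.

$2,134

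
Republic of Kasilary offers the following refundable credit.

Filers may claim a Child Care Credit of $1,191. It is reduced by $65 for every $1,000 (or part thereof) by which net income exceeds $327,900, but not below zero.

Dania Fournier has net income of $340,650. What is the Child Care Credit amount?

Child Care Credit: income exceeds $327,900 by $12,750, which is 13 full-or-partial $1,000 increments; reduction = 13 × $65 = $845, leaving $346.

$346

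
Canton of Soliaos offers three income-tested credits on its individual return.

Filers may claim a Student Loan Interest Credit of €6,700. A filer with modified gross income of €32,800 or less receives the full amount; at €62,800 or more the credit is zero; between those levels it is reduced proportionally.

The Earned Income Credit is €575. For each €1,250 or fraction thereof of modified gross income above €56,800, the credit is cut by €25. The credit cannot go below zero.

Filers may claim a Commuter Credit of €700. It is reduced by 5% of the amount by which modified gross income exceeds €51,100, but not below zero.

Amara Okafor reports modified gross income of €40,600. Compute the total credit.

€6,233

Student Loan Interest Credit: €40,600 is €7,800 into a €30,000 phase-out range, leaving 22,200/30,000 of the credit: €6,700 × 22,200/30,000 = €4,958.
Earned Income Credit: €40,600 is at or below the €56,800 threshold, so the full €575 applies.
Commuter Credit: €40,600 is at or below the €51,100 threshold, so the full €700 applies.
Total: €4,958 + €575 + €700 = €6,233.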